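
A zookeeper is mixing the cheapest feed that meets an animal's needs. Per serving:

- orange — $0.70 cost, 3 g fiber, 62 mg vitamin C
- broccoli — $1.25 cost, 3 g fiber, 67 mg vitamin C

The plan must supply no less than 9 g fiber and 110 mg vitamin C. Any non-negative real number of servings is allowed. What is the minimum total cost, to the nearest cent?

$2.10

orange only: max(9/3, 110/62) = 3 servings → $2.10.
broccoli only: max(9/3, 110/67) = 3 servings → $3.75.
orange + broccoli: the both-tight solution has a negative serving — not a feasible corner.
So the least-cost plan costs $2.10.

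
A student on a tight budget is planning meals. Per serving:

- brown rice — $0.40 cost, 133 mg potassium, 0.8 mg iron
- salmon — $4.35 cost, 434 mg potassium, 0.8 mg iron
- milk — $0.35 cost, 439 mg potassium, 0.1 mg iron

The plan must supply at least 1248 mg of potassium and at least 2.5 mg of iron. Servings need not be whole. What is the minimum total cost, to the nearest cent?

$1.84

brown rice only: max(1248/133, 2.5/0.8) = 9.383 servings → $3.75.
salmon only: max(1248/434, 2.5/0.8) = 3.125 servings → $13.59.
milk only: max(1248/439, 2.5/0.1) = 25 servings → $8.75.
brown rice + salmon with both tight: 0.3596 servings and 2.765 servings → $12.17.
brown rice + milk with both tight: 2.879 servings and 1.971 servings → $1.84.
salmon + milk: the both-tight solution has a negative serving — not a feasible corner.
The minimum over all feasible corners is $1.84.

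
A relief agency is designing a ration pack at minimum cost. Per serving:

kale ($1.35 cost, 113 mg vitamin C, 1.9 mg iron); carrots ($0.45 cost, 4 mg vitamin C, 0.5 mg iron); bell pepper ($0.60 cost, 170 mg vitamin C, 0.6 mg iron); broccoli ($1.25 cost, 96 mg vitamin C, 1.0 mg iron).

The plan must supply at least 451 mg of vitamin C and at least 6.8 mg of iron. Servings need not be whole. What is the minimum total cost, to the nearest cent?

kale only: max(451/113, 6.8/1.9) = 3.991 servings → $5.39.
carrots only: max(451/4, 6.8/0.5) = 112.8 servings → $50.74.
bell pepper only: max(451/170, 6.8/0.6) = 11.33 servings → $6.80.
broccoli only: max(451/96, 6.8/1.0) = 6.8 servings → $8.50.
kale + carrots: the both-tight solution has a negative serving — not a feasible corner.
kale + bell pepper with both tight: 3.469 servings and 0.3468 servings → $4.89.
kale + broccoli with both tight: 2.908 servings and 1.275 servings → $5.52.
carrots + bell pepper with both tight: 10.72 servings and 2.401 servings → $6.26.
carrots + broccoli with both tight: 4.586 servings and 4.507 servings → $7.70.
bell pepper + broccoli with both targets exact would need a negative amount; discard.
The minimum over all feasible corners is $4.89.

$4.89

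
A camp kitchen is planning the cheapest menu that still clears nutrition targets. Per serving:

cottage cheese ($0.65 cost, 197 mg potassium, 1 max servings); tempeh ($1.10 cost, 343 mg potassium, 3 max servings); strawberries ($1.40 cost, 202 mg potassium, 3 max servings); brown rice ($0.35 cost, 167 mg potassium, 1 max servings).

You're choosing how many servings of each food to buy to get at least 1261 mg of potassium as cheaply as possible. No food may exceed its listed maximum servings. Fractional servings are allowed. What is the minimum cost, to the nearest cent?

$3.86

Cost per mg of potassium: brown rice $0.0021, tempeh $0.0032, cottage cheese $0.0033, strawberries $0.0069.
Take 1 serving of brown rice: +167.0 mg potassium for $0.35 (total $0.35, still need 1094.0 mg).
Take 3 servings of tempeh: +1029.0 mg potassium for $3.30 (total $3.65, still need 65.0 mg).
Take 0.3299 servings of cottage cheese: +65.0 mg potassium for $0.21 (total $3.86, still need 0.0 mg).
Filling from the cheapest source first is optimal under one linear minimum: $3.86.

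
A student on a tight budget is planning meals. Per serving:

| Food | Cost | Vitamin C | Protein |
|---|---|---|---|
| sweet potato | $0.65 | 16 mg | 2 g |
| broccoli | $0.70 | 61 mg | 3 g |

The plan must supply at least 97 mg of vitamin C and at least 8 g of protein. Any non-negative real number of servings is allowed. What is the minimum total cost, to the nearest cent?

Minimising a linear cost over {vitamin C ≥ 97, protein ≥ 8, servings ≥ 0} — the optimum is at a vertex, using one or two foods.
sweet potato only: max(97/16, 8/2) = 6.062 servings → $3.94.
broccoli only: max(97/61, 8/3) = 2.667 servings → $1.87.
sweet potato + broccoli with both tight: 2.662 servings and 0.8919 servings → $2.35.
The minimum over all feasible corners is $1.87.

$1.87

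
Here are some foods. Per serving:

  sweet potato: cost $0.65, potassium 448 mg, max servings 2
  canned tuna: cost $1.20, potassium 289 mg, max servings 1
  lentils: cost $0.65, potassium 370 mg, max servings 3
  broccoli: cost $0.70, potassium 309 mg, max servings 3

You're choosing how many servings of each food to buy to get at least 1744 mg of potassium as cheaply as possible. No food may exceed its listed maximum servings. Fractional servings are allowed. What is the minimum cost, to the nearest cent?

Cost per mg of potassium: sweet potato $0.0015, lentils $0.0018, broccoli $0.0023, canned tuna $0.0042.
Take 2 servings of sweet potato: +896.0 mg potassium for $1.30 (total $1.30, still need 848.0 mg).
Take 2.292 servings of lentils: +848.0 mg potassium for $1.49 (total $2.79, still need 0.0 mg).
Greedy by cheapest-per-mg is optimal for a single linear constraint, so the minimum cost is $2.79.

$2.79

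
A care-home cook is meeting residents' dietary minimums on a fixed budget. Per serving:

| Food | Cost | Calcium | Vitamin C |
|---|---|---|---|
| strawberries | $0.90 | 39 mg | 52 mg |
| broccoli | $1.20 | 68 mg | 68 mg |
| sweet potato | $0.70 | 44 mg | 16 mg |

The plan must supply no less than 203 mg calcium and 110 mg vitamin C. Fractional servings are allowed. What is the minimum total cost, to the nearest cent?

Check every corner: each single food scaled to meet both minima, and each pair solved so both constraints bind.
strawberries only: max(203/39, 110/52) = 5.205 servings → $4.68.
broccoli only: max(203/68, 110/68) = 2.985 servings → $3.58.
sweet potato only: max(203/44, 110/16) = 6.875 servings → $4.81.
strawberries + broccoli: the both-tight solution has a negative serving — not a feasible corner.
strawberries + sweet potato with both tight: 0.9567 servings and 3.766 servings → $3.50.
broccoli + sweet potato with both tight: 0.8361 servings and 3.321 servings → $3.33.
Cheapest feasible corner: $3.33.

$3.33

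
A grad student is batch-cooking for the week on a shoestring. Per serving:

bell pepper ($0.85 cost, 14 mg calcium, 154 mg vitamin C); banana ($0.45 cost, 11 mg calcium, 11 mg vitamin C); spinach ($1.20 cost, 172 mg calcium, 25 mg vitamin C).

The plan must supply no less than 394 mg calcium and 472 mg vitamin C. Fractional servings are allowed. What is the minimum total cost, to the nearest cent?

For a min-cost LP with two ≥-constraints, a basic feasible solution has at most two positive variables.
bell pepper only: max(394/14, 472/154) = 28.14 servings → $23.92.
banana only: max(394/11, 472/11) = 42.91 servings → $19.31.
spinach only: max(394/172, 472/25) = 18.88 servings → $22.66.
bell pepper + banana with both tight: 0.5571 servings and 35.11 servings → $16.27.
bell pepper + spinach with both tight: 2.729 servings and 2.069 servings → $4.80.
banana + spinach: intersection lies outside the first quadrant.
So the least-cost plan costs $4.80.

$4.80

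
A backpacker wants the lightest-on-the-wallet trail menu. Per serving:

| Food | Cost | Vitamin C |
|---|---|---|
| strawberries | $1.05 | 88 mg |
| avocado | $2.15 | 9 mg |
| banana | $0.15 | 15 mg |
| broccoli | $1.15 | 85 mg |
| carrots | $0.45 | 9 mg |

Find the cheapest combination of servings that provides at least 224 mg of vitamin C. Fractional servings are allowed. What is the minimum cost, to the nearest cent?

Cost per mg of vitamin C: banana $0.0100, strawberries $0.0119, broccoli $0.0135, carrots $0.0500, avocado $0.2389.
With no serving limits, use only banana: 224 mg / 15 mg = 14.93 servings × $0.15 = $2.24.

$2.24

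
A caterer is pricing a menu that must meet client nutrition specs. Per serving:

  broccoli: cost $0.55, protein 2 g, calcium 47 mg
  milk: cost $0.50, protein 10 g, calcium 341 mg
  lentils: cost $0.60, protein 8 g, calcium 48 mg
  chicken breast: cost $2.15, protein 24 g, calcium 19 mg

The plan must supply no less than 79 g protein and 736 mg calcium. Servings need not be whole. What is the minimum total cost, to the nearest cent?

An LP optimum is at a vertex; with two nutrient constraints at most two foods are used. Check each candidate.
broccoli only: max(79/2, 736/47) = 39.5 servings → $21.73.
milk only: max(79/10, 736/341) = 7.9 servings → $3.95.
lentils only: max(79/8, 736/48) = 15.33 servings → $9.20.
chicken breast only: max(79/24, 736/19) = 38.74 servings → $83.28.
broccoli + milk: the both-tight solution has a negative serving — not a feasible corner.
broccoli + lentils with both tight: 7.486 servings and 8.004 servings → $8.92.
broccoli + chicken breast with both tight: 14.83 servings and 2.056 servings → $12.58.
milk + lentils with both tight: 0.9324 servings and 8.71 servings → $5.69.
milk + chicken breast with both tight: 2.022 servings and 2.449 servings → $6.28.
lentils + chicken breast: intersection lies outside the first quadrant.
The minimum over all feasible corners is $3.95.

$3.95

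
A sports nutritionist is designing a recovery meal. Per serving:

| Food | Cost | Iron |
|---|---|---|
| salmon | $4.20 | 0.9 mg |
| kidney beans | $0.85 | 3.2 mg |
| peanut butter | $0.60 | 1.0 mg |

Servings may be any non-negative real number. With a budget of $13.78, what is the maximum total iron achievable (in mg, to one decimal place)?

51.9 mg

Iron per dollar: kidney beans 3.765, peanut butter 1.667, salmon 0.2143.
With no serving limits, spend the whole cost allowance on kidney beans: $13.78 / $0.85 × 3.2 mg = 51.9 mg.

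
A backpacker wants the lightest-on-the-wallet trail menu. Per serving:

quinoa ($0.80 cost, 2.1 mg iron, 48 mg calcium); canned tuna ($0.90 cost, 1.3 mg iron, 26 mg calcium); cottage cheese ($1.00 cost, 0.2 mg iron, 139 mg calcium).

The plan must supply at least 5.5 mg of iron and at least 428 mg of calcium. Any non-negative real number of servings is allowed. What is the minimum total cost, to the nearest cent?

With two linear requirements the optimum uses one or two foods; enumerate the corners.
quinoa only: max(5.5/2.1, 428/48) = 8.917 servings → $7.13.
canned tuna only: max(5.5/1.3, 428/26) = 16.46 servings → $14.82.
cottage cheese only: max(5.5/0.2, 428/139) = 27.5 servings → $27.50.
quinoa + canned tuna with both targets exact would need a negative amount; discard.
quinoa + cottage cheese with both tight: 2.405 servings and 2.249 servings → $4.17.
canned tuna + cottage cheese with both tight: 3.868 servings and 2.356 servings → $5.84.
So the least-cost plan costs $4.17.

$4.17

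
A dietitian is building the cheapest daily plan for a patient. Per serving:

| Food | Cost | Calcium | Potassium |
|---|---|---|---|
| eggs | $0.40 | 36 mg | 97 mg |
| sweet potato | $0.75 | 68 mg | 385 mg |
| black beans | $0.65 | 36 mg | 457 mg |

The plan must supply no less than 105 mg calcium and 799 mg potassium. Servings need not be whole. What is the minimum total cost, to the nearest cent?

$1.36

Check every corner: each single food scaled to meet both minima, and each pair solved so both constraints bind.
eggs only: max(105/36, 799/97) = 8.237 servings → $3.29.
sweet potato only: max(105/68, 799/385) = 2.075 servings → $1.56.
black beans only: max(105/36, 799/457) = 2.917 servings → $1.90.
eggs + sweet potato: intersection lies outside the first quadrant.
eggs + black beans with both tight: 1.483 servings and 1.434 servings → $1.53.
sweet potato + black beans with both tight: 1.116 servings and 0.8078 servings → $1.36.
Cheapest feasible corner: $1.36.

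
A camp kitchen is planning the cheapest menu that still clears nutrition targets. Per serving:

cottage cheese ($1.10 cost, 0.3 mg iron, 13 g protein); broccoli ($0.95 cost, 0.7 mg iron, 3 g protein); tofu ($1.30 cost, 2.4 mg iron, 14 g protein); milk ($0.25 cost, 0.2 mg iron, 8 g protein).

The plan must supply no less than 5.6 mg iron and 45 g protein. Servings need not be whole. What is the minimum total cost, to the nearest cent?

$3.29

Minimising a linear cost over {iron ≥ 5.6, protein ≥ 45, servings ≥ 0} — the optimum is at a vertex, using one or two foods.
cottage cheese only: max(5.6/0.3, 45/13) = 18.67 servings → $20.53.
broccoli only: max(5.6/0.7, 45/3) = 15 servings → $14.25.
tofu only: max(5.6/2.4, 45/14) = 3.214 servings → $4.18.
milk only: max(5.6/0.2, 45/8) = 28 servings → $7.00.
cottage cheese + broccoli with both tight: 1.793 servings and 7.232 servings → $8.84.
cottage cheese + tofu with both tight: 1.096 servings and 2.196 servings → $4.06.
cottage cheese + milk: the both-tight solution has a negative serving — not a feasible corner.
broccoli + tofu with both targets exact would need a negative amount; discard.
broccoli + milk with both tight: 7.16 servings and 2.94 servings → $7.54.
tofu + milk with both tight: 2.183 servings and 1.805 servings → $3.29.
So the least-cost plan costs $3.29.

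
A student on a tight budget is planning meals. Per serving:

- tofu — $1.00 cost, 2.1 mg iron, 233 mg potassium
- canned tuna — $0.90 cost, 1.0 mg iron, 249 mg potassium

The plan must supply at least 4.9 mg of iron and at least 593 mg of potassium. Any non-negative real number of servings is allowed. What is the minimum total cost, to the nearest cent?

$2.48

Check every corner: each single food scaled to meet both minima, and each pair solved so both constraints bind.
tofu only: max(4.9/2.1, 593/233) = 2.545 servings → $2.55.
canned tuna only: max(4.9/1.0, 593/249) = 4.9 servings → $4.41.
tofu + canned tuna with both tight: 2.163 servings and 0.3574 servings → $2.48.
Cheapest feasible corner: $2.48.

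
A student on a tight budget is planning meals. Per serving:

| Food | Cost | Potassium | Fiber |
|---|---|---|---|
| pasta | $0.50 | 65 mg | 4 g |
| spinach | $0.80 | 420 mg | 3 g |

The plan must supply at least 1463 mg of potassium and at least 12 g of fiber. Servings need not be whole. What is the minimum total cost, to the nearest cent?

$2.95

An LP optimum is at a vertex; with two nutrient constraints at most two foods are used. Check each candidate.
pasta only: max(1463/65, 12/4) = 22.51 servings → $11.25.
spinach only: max(1463/420, 12/3) = 4 servings → $3.20.
pasta + spinach with both tight: 0.4384 servings and 3.415 servings → $2.95.
Cheapest feasible corner: $2.95.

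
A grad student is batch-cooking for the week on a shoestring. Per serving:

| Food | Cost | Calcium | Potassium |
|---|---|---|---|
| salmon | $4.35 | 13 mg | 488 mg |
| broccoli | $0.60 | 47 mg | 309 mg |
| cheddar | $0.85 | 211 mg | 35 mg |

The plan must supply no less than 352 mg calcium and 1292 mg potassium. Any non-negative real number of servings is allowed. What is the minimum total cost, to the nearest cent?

$3.10

Check every corner: each single food scaled to meet both minima, and each pair solved so both constraints bind.
salmon only: max(352/13, 1292/488) = 27.08 servings → $117.78.
broccoli only: max(352/47, 1292/309) = 7.489 servings → $4.49.
cheddar only: max(352/211, 1292/35) = 36.91 servings → $31.38.
salmon + broccoli: the both-tight solution has a negative serving — not a feasible corner.
salmon + cheddar with both tight: 2.539 servings and 1.512 servings → $12.33.
broccoli + cheddar with both tight: 4.096 servings and 0.756 servings → $3.10.
The minimum over all feasible corners is $3.10.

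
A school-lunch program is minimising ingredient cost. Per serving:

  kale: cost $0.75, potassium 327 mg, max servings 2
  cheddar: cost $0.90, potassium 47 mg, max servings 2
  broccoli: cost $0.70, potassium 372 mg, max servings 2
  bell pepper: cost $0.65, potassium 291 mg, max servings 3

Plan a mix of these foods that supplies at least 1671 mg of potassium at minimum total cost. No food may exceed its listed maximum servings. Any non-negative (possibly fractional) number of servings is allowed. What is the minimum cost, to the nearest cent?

$3.47

Cost per mg of potassium: broccoli $0.0019, bell pepper $0.0022, kale $0.0023, cheddar $0.0191.
Take 2 servings of broccoli: +744.0 mg potassium for $1.40 (total $1.40, still need 927.0 mg).
Take 3 servings of bell pepper: +873.0 mg potassium for $1.95 (total $3.35, still need 54.0 mg).
Take 0.1651 servings of kale: +54.0 mg potassium for $0.12 (total $3.47, still need 0.0 mg).
Greedy by cheapest-per-mg is optimal for a single linear constraint, so the minimum cost is $3.47.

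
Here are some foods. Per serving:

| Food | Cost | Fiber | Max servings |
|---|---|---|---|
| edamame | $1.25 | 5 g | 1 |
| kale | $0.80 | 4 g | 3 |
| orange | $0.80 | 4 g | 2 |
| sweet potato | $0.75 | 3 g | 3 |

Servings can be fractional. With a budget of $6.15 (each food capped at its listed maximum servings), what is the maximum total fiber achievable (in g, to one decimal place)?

Fiber per dollar: kale 5, orange 5, edamame 4, sweet potato 4.
Take 3 servings of kale: spends $2.40, +12.0 g fiber (running total 12.0 g).
Take 2 servings of orange: spends $1.60, +8.0 g fiber (running total 20.0 g).
Take 1 serving of edamame: spends $1.25, +5.0 g fiber (running total 25.0 g).
Take 1.2 servings of sweet potato: spends $0.90, +3.6 g fiber (running total 28.6 g).
Filling greedily by fiber-per-dollar is optimal for one linear limit, giving 28.6 g.

28.6 g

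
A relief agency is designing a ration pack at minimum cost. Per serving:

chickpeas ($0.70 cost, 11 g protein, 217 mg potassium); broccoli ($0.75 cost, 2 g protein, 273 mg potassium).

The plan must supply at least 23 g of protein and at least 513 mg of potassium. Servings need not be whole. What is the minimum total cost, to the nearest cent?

$1.62

For a min-cost LP with two ≥-constraints, a basic feasible solution has at most two positive variables.
chickpeas only: max(23/11, 513/217) = 2.364 servings → $1.65.
broccoli only: max(23/2, 513/273) = 11.5 servings → $8.62.
chickpeas + broccoli with both tight: 2.045 servings and 0.2538 servings → $1.62.
Cheapest feasible corner: $1.62.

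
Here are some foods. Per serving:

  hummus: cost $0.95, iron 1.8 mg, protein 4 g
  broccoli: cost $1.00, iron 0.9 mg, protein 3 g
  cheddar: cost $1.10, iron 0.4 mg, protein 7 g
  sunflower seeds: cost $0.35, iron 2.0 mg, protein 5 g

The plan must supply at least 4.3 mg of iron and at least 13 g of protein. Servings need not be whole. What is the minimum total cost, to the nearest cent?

$0.91

Minimising a linear cost over {iron ≥ 4.3, protein ≥ 13, servings ≥ 0} — the optimum is at a vertex, using one or two foods.
hummus only: max(4.3/1.8, 13/4) = 3.25 servings → $3.09.
broccoli only: max(4.3/0.9, 13/3) = 4.778 servings → $4.78.
cheddar only: max(4.3/0.4, 13/7) = 10.75 servings → $11.82.
sunflower seeds only: max(4.3/2.0, 13/5) = 2.6 servings → $0.91.
hummus + broccoli with both tight: 0.6667 servings and 3.444 servings → $4.08.
hummus + cheddar with both tight: 2.264 servings and 0.5636 servings → $2.77.
hummus + sunflower seeds with both targets exact would need a negative amount; discard.
broccoli + cheddar: intersection lies outside the first quadrant.
broccoli + sunflower seeds with both tight: 3 servings and 0.8 servings → $3.28.
cheddar + sunflower seeds with both tight: 0.375 servings and 2.075 servings → $1.14.
The minimum over all feasible corners is $0.91.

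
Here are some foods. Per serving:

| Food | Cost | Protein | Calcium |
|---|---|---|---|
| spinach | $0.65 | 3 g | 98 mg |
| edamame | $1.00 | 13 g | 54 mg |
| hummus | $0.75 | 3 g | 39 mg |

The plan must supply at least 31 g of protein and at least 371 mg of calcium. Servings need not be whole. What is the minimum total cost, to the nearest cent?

$3.57

A basic optimal solution has at most two foods positive. Try each food alone and each pair with both targets met exactly.
spinach only: max(31/3, 371/98) = 10.33 servings → $6.72.
edamame only: max(31/13, 371/54) = 6.87 servings → $6.87.
hummus only: max(31/3, 371/39) = 10.33 servings → $7.75.
spinach + edamame with both tight: 2.832 servings and 1.731 servings → $3.57.
spinach + hummus: intersection lies outside the first quadrant.
edamame + hummus with both tight: 0.2783 servings and 9.128 servings → $7.12.
Cheapest feasible corner: $3.57.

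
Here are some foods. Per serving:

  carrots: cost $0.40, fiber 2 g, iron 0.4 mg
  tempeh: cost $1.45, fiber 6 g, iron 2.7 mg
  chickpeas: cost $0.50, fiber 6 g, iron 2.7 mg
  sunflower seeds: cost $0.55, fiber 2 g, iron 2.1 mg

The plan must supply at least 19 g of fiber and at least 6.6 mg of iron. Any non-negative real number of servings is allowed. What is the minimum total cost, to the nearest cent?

$1.58

A basic optimal solution has at most two foods positive. Try each food alone and each pair with both targets met exactly.
carrots only: max(19/2, 6.6/0.4) = 16.5 servings → $6.60.
tempeh only: max(19/6, 6.6/2.7) = 3.167 servings → $4.59.
chickpeas only: max(19/6, 6.6/2.7) = 3.167 servings → $1.58.
sunflower seeds only: max(19/2, 6.6/2.1) = 9.5 servings → $5.22.
carrots + tempeh with both tight: 3.9 servings and 1.867 servings → $4.27.
carrots + chickpeas with both tight: 3.9 servings and 1.867 servings → $2.49.
carrots + sunflower seeds with both tight: 7.853 servings and 1.647 servings → $4.05.
tempeh + chickpeas (both tight): parallel constraints — no distinct corner.
tempeh + sunflower seeds: intersection lies outside the first quadrant.
chickpeas + sunflower seeds: the both-tight solution has a negative serving — not a feasible corner.
The minimum over all feasible corners is $1.58.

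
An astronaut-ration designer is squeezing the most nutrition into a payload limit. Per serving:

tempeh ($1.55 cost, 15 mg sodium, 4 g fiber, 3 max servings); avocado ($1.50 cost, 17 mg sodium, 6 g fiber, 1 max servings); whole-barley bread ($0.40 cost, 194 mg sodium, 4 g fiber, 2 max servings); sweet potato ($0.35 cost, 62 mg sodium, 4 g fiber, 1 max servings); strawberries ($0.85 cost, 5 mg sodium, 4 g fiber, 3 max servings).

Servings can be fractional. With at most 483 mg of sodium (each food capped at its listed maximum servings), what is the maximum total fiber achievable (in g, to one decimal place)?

Fiber per mg sodium: strawberries 0.8, avocado 0.3529, tempeh 0.2667, sweet potato 0.06452, whole-barley bread 0.02062.
Take 3 servings of strawberries: uses 15 mg sodium, +12.0 g fiber (running total 12.0 g).
Take 1 serving of avocado: uses 17 mg sodium, +6.0 g fiber (running total 18.0 g).
Take 3 servings of tempeh: uses 45 mg sodium, +12.0 g fiber (running total 30.0 g).
Take 1 serving of sweet potato: uses 62 mg sodium, +4.0 g fiber (running total 34.0 g).
Take 1.773 servings of whole-barley bread: uses 344 mg sodium, +7.1 g fiber (running total 41.1 g).
Greedy by best ratio exhausts the sodium allowance optimally: 41.1 g.

41.1 g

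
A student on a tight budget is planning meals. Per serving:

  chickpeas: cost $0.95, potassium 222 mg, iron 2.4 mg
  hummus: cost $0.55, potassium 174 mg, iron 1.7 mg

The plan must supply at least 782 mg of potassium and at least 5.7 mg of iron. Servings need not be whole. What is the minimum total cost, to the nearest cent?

Minimising a linear cost over {potassium ≥ 782, iron ≥ 5.7, servings ≥ 0} — the optimum is at a vertex, using one or two foods.
chickpeas only: max(782/222, 5.7/2.4) = 3.523 servings → $3.35.
hummus only: max(782/174, 5.7/1.7) = 4.494 servings → $2.47.
chickpeas + hummus: intersection lies outside the first quadrant.
So the least-cost plan costs $2.47.

$2.47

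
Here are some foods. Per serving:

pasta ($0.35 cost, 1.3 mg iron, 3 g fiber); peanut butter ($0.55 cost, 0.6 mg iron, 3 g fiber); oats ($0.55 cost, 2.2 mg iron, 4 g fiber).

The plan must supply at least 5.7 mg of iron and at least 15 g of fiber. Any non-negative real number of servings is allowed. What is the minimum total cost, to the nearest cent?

Minimising a linear cost over {iron ≥ 5.7, fiber ≥ 15, servings ≥ 0} — the optimum is at a vertex, using one or two foods.
pasta only: max(5.7/1.3, 15/3) = 5 servings → $1.75.
peanut butter only: max(5.7/0.6, 15/3) = 9.5 servings → $5.22.
oats only: max(5.7/2.2, 15/4) = 3.75 servings → $2.06.
pasta + peanut butter with both tight: 3.857 servings and 1.143 servings → $1.98.
pasta + oats: intersection lies outside the first quadrant.
peanut butter + oats with both tight: 2.429 servings and 1.929 servings → $2.40.
The minimum over all feasible corners is $1.75.

$1.75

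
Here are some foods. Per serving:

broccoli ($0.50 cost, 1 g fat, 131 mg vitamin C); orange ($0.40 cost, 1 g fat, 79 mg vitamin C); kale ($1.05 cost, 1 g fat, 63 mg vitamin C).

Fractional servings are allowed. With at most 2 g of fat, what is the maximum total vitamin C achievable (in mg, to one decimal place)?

Vitamin C per g fat: broccoli 131, orange 79, kale 63.
With no serving limits, spend the whole fat allowance on broccoli: 2 g / 1 g × 131 mg = 262.0 mg.

262.0 mg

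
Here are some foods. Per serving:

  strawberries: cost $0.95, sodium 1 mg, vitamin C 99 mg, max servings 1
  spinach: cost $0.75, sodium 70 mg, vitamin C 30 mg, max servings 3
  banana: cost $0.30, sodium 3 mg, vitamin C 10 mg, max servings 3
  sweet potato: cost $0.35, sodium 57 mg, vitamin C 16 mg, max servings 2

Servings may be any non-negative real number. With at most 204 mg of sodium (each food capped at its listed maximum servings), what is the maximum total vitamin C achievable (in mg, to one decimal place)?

Vitamin C per mg sodium: strawberries 99, banana 3.333, spinach 0.4286, sweet potato 0.2807.
Take 1 serving of strawberries: uses 1 mg sodium, +99.0 mg vitamin C (running total 99.0 mg).
Take 3 servings of banana: uses 9 mg sodium, +30.0 mg vitamin C (running total 129.0 mg).
Take 2.771 servings of spinach: uses 194 mg sodium, +83.1 mg vitamin C (running total 212.1 mg).
Filling greedily by vitamin C-per-mg sodium is optimal for one linear limit, giving 212.1 mg.

212.1 mg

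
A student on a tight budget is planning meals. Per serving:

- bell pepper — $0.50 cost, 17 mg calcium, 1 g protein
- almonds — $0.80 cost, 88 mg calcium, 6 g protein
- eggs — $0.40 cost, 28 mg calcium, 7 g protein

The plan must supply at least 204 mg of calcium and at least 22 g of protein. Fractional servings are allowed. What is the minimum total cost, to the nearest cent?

Minimising a linear cost over {calcium ≥ 204, protein ≥ 22, servings ≥ 0} — the optimum is at a vertex, using one or two foods.
bell pepper only: max(204/17, 22/1) = 22 servings → $11.00.
almonds only: max(204/88, 22/6) = 3.667 servings → $2.93.
eggs only: max(204/28, 22/7) = 7.286 servings → $2.91.
bell pepper + almonds: intersection lies outside the first quadrant.
bell pepper + eggs with both tight: 8.923 servings and 1.868 servings → $5.21.
almonds + eggs with both tight: 1.812 servings and 1.589 servings → $2.09.
The minimum over all feasible corners is $2.09.

$2.09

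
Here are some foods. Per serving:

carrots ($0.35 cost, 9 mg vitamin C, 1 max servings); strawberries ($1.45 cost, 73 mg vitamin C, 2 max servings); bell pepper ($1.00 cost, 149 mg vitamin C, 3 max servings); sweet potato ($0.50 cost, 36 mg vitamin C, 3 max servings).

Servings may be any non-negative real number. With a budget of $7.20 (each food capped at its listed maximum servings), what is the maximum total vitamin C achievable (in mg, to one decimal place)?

690.9 mg

Vitamin C per dollar: bell pepper 149, sweet potato 72, strawberries 50.34, carrots 25.71.
Take 3 servings of bell pepper: spends $3.00, +447.0 mg vitamin C (running total 447.0 mg).
Take 3 servings of sweet potato: spends $1.50, +108.0 mg vitamin C (running total 555.0 mg).
Take 1.862 servings of strawberries: spends $2.70, +135.9 mg vitamin C (running total 690.9 mg).
Greedy by best ratio exhausts the cost allowance optimally: 690.9 mg.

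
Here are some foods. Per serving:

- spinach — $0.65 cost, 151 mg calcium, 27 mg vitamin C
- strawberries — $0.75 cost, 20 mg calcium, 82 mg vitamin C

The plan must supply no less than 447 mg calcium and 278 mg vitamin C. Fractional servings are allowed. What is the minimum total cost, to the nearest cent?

For a min-cost LP with two ≥-constraints, a basic feasible solution has at most two positive variables.
spinach only: max(447/151, 278/27) = 10.3 servings → $6.69.
strawberries only: max(447/20, 278/82) = 22.35 servings → $16.76.
spinach + strawberries with both tight: 2.626 servings and 2.526 servings → $3.60.
So the least-cost plan costs $3.60.

$3.60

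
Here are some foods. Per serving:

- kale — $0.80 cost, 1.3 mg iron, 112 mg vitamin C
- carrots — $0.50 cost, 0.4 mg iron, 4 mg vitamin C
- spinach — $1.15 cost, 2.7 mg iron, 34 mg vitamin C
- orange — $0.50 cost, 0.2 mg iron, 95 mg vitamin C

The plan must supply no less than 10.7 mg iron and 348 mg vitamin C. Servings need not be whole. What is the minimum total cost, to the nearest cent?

$5.11

For a min-cost LP with two ≥-constraints, a basic feasible solution has at most two positive variables.
kale only: max(10.7/1.3, 348/112) = 8.231 servings → $6.58.
carrots only: max(10.7/0.4, 348/4) = 87 servings → $43.50.
spinach only: max(10.7/2.7, 348/34) = 10.24 servings → $11.77.
orange only: max(10.7/0.2, 348/95) = 53.5 servings → $26.75.
kale + carrots with both tight: 2.434 servings and 18.84 servings → $11.37.
kale + spinach with both tight: 2.23 servings and 2.889 servings → $5.11.
kale + orange: the both-tight solution has a negative serving — not a feasible corner.
carrots + spinach: intersection lies outside the first quadrant.
carrots + orange with both tight: 25.45 servings and 2.591 servings → $14.02.
spinach + orange with both tight: 3.792 servings and 2.306 servings → $5.51.
The minimum over all feasible corners is $5.11.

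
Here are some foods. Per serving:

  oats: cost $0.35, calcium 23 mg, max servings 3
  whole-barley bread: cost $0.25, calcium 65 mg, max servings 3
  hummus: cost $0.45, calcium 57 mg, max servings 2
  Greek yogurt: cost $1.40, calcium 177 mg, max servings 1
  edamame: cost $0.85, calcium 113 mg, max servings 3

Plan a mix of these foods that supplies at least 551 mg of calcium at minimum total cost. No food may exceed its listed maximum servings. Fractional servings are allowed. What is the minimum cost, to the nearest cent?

Cost per mg of calcium: whole-barley bread $0.0038, edamame $0.0075, hummus $0.0079, Greek yogurt $0.0079, oats $0.0152.
Take 3 servings of whole-barley bread: +195.0 mg calcium for $0.75 (total $0.75, still need 356.0 mg).
Take 3 servings of edamame: +339.0 mg calcium for $2.55 (total $3.30, still need 17.0 mg).
Take 0.2982 servings of hummus: +17.0 mg calcium for $0.13 (total $3.43, still need 0.0 mg).
Filling from the cheapest source first is optimal under one linear minimum: $3.43.

$3.43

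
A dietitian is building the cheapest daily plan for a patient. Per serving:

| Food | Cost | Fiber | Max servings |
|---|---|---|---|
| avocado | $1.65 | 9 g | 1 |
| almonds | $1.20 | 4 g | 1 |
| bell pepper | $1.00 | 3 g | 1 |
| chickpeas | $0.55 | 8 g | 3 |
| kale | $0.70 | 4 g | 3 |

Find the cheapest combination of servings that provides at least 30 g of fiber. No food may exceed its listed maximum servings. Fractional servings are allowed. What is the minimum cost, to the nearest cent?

Cost per g of fiber: chickpeas $0.0688, kale $0.1750, avocado $0.1833, almonds $0.3000, bell pepper $0.3333.
Take 3 servings of chickpeas: +24.0 g fiber for $1.65 (total $1.65, still need 6.0 g).
Take 1.5 servings of kale: +6.0 g fiber for $1.05 (total $2.70, still need 0.0 g).
Greedy by cheapest-per-g is optimal for a single linear constraint, so the minimum cost is $2.70.

$2.70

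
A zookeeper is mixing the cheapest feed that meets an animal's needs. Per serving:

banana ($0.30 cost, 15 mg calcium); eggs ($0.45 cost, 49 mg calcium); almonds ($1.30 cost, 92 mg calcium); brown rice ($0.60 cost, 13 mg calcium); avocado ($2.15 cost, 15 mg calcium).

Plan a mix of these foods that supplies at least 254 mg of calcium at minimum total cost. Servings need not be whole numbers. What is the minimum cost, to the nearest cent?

Cost per mg of calcium: eggs $0.0092, almonds $0.0141, banana $0.0200, brown rice $0.0462, avocado $0.1433.
With no serving limits, use only eggs: 254 mg / 49 mg = 5.184 servings × $0.45 = $2.33.

$2.33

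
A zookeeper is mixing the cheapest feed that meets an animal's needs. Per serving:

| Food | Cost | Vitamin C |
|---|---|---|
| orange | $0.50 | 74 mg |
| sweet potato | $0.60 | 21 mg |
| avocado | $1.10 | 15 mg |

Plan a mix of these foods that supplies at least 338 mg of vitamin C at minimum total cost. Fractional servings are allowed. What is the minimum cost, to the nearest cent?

Cost per mg of vitamin C: orange $0.0068, sweet potato $0.0286, avocado $0.0733.
With no serving limits, use only orange: 338 mg / 74 mg = 4.568 servings × $0.50 = $2.28.

$2.28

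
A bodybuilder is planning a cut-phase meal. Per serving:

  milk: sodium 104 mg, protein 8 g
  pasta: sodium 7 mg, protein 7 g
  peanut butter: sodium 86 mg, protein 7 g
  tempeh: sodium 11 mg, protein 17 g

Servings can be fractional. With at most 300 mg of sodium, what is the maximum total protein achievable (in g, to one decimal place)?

463.6 g

Protein per mg sodium: tempeh 1.545, pasta 1, peanut butter 0.0814, milk 0.07692.
With no serving limits, spend the whole sodium allowance on tempeh: 300 mg / 11 mg × 17 g = 463.6 g.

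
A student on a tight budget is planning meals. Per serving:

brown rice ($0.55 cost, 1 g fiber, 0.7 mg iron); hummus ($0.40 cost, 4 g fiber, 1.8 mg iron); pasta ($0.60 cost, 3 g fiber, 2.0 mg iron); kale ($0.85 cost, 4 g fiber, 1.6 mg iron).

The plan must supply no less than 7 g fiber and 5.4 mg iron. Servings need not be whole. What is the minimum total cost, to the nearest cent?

For a min-cost LP with two ≥-constraints, a basic feasible solution has at most two positive variables.
brown rice only: max(7/1, 5.4/0.7) = 7.714 servings → $4.24.
hummus only: max(7/4, 5.4/1.8) = 3 servings → $1.20.
pasta only: max(7/3, 5.4/2.0) = 2.7 servings → $1.62.
kale only: max(7/4, 5.4/1.6) = 3.375 servings → $2.87.
brown rice + hummus: the both-tight solution has a negative serving — not a feasible corner.
brown rice + pasta with both targets exact would need a negative amount; discard.
brown rice + kale with both targets exact would need a negative amount; discard.
hummus + pasta: intersection lies outside the first quadrant.
hummus + kale: intersection lies outside the first quadrant.
pasta + kale: the both-tight solution has a negative serving — not a feasible corner.
The minimum over all feasible corners is $1.20.

$1.20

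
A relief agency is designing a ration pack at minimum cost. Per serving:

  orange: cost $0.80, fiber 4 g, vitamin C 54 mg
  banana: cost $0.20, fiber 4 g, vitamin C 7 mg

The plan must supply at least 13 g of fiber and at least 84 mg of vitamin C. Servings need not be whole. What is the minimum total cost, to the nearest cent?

An LP optimum is at a vertex; with two nutrient constraints at most two foods are used. Check each candidate.
orange only: max(13/4, 84/54) = 3.25 servings → $2.60.
banana only: max(13/4, 84/7) = 12 servings → $2.40.
orange + banana with both tight: 1.303 servings and 1.947 servings → $1.43.
Cheapest feasible corner: $1.43.

$1.43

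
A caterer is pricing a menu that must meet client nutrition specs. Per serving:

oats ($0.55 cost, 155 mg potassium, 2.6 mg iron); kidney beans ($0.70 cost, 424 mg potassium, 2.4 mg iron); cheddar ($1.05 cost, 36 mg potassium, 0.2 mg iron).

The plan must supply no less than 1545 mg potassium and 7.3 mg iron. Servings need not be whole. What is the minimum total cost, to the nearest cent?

Two binding constraints pin down two serving amounts, so the optimal mix uses at most two foods. The candidates are each food alone (scaled to the tighter of potassium/iron) and each pair with both constraints tight.
oats only: max(1545/155, 7.3/2.6) = 9.968 servings → $5.48.
kidney beans only: max(1545/424, 7.3/2.4) = 3.644 servings → $2.55.
cheddar only: max(1545/36, 7.3/0.2) = 42.92 servings → $45.06.
oats + kidney beans: the both-tight solution has a negative serving — not a feasible corner.
oats + cheddar with both targets exact would need a negative amount; discard.
kidney beans + cheddar: intersection lies outside the first quadrant.
Cheapest feasible corner: $2.55.

$2.55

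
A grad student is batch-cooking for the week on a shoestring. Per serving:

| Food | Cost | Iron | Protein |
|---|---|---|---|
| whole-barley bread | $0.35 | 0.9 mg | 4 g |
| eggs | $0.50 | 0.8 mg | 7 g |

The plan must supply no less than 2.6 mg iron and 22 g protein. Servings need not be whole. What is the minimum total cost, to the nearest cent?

Two binding constraints pin down two serving amounts, so the optimal mix uses at most two foods. The candidates are each food alone (scaled to the tighter of iron/protein) and each pair with both constraints tight.
whole-barley bread only: max(2.6/0.9, 22/4) = 5.5 servings → $1.93.
eggs only: max(2.6/0.8, 22/7) = 3.25 servings → $1.62.
whole-barley bread + eggs with both tight: 0.1935 servings and 3.032 servings → $1.58.
Cheapest feasible corner: $1.58.

$1.58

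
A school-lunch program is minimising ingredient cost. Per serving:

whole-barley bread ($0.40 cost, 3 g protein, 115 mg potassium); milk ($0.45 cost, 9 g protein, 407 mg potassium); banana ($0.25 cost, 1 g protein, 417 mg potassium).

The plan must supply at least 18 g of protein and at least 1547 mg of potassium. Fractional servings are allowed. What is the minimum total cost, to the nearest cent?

Two binding constraints pin down two serving amounts, so the optimal mix uses at most two foods. The candidates are each food alone (scaled to the tighter of protein/potassium) and each pair with both constraints tight.
whole-barley bread only: max(18/3, 1547/115) = 13.45 servings → $5.38.
milk only: max(18/9, 1547/407) = 3.801 servings → $1.71.
banana only: max(18/1, 1547/417) = 18 servings → $4.50.
whole-barley bread + milk: intersection lies outside the first quadrant.
whole-barley bread + banana with both tight: 5.246 servings and 2.263 servings → $2.66.
milk + banana with both tight: 1.781 servings and 1.972 servings → $1.29.
The minimum over all feasible corners is $1.29.

$1.29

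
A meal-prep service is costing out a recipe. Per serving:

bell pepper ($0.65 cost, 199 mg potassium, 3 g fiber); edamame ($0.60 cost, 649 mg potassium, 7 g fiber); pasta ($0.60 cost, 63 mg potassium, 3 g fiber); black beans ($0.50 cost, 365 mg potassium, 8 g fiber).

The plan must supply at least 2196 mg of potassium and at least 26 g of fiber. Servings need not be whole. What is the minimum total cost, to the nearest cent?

This is a tiny linear program; its minimum lies at a vertex of the feasible set. List the vertices and price them.
bell pepper only: max(2196/199, 26/3) = 11.04 servings → $7.17.
edamame only: max(2196/649, 26/7) = 3.714 servings → $2.23.
pasta only: max(2196/63, 26/3) = 34.86 servings → $20.91.
black beans only: max(2196/365, 26/8) = 6.016 servings → $3.01.
bell pepper + edamame with both tight: 2.711 servings and 2.552 servings → $3.29.
bell pepper + pasta: the both-tight solution has a negative serving — not a feasible corner.
bell pepper + black beans: intersection lies outside the first quadrant.
edamame + pasta with both tight: 3.287 servings and 0.9973 servings → $2.57.
edamame + black beans with both tight: 3.063 servings and 0.5696 servings → $2.12.
pasta + black beans: intersection lies outside the first quadrant.
The minimum over all feasible corners is $2.12.

$2.12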